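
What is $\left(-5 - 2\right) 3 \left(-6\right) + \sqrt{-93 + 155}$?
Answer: $126 + \sqrt{62} \approx 133.87$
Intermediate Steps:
$\left(-5 - 2\right) 3 \left(-6\right) + \sqrt{-93 + 155} = \left(-5 - 2\right) 3 \left(-6\right) + \sqrt{62} = \left(-7\right) 3 \left(-6\right) + \sqrt{62} = \left(-21\right) \left(-6\right) + \sqrt{62} = 126 + \sqrt{62}$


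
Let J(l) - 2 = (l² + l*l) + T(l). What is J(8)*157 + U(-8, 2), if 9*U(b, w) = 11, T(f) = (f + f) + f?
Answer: 217613/9 ≈ 24179.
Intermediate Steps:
T(f) = 3*f (T(f) = 2*f + f = 3*f)
U(b, w) = 11/9 (U(b, w) = (⅑)*11 = 11/9)
J(l) = 2 + 2*l² + 3*l (J(l) = 2 + ((l² + l*l) + 3*l) = 2 + ((l² + l²) + 3*l) = 2 + (2*l² + 3*l) = 2 + 2*l² + 3*l)
J(8)*157 + U(-8, 2) = (2 + 2*8² + 3*8)*157 + 11/9 = (2 + 2*64 + 24)*157 + 11/9 = (2 + 128 + 24)*157 + 11/9 = 154*157 + 11/9 = 24178 + 11/9 = 217613/9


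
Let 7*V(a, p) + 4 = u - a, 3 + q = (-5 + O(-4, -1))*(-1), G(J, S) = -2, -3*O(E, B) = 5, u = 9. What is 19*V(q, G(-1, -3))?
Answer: 76/21 ≈ 3.6190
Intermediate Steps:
O(E, B) = -5/3 (O(E, B) = -1/3*5 = -5/3)
q = 11/3 (q = -3 + (-5 - 5/3)*(-1) = -3 - 20/3*(-1) = -3 + 20/3 = 11/3 ≈ 3.6667)
V(a, p) = 5/7 - a/7 (V(a, p) = -4/7 + (9 - a)/7 = -4/7 + (9/7 - a/7) = 5/7 - a/7)
19*V(q, G(-1, -3)) = 19*(5/7 - 1/7*11/3) = 19*(5/7 - 11/21) = 19*(4/21) = 76/21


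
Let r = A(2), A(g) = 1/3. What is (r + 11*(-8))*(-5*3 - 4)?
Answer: 4997/3 ≈ 1665.7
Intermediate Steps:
A(g) = ⅓
r = ⅓ ≈ 0.33333
(r + 11*(-8))*(-5*3 - 4) = (⅓ + 11*(-8))*(-5*3 - 4) = (⅓ - 88)*(-15 - 4) = -263/3*(-19) = 4997/3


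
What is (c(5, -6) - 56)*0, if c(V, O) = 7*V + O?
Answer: 0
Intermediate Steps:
c(V, O) = O + 7*V
(c(5, -6) - 56)*0 = ((-6 + 7*5) - 56)*0 = ((-6 + 35) - 56)*0 = (29 - 56)*0 = -27*0 = 0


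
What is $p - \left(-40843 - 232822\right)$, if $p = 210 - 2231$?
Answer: $271644$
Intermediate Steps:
$p = -2021$ ($p = 210 - 2231 = -2021$)
$p - \left(-40843 - 232822\right) = -2021 - \left(-40843 - 232822\right) = -2021 - -273665 = -2021 + 273665 = 271644$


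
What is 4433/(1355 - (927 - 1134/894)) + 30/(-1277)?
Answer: 841561379/81678197 ≈ 10.303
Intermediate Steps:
4433/(1355 - (927 - 1134/894)) + 30/(-1277) = 4433/(1355 - (927 - 1134/894)) + 30*(-1/1277) = 4433/(1355 - (927 - 1*189/149)) - 30/1277 = 4433/(1355 - (927 - 189/149)) - 30/1277 = 4433/(1355 - 1*137934/149) - 30/1277 = 4433/(1355 - 137934/149) - 30/1277 = 4433/(63961/149) - 30/1277 = 4433*(149/63961) - 30/1277 = 660517/63961 - 30/1277 = 841561379/81678197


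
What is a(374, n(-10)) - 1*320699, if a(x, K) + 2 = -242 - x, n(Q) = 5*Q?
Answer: -321317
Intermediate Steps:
a(x, K) = -244 - x (a(x, K) = -2 + (-242 - x) = -244 - x)
a(374, n(-10)) - 1*320699 = (-244 - 1*374) - 1*320699 = (-244 - 374) - 320699 = -618 - 320699 = -321317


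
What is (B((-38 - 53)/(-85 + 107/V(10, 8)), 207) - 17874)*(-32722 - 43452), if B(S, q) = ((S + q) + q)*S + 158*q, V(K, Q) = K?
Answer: -645097548471712/552049 ≈ -1.1686e+9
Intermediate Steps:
B(S, q) = 158*q + S*(S + 2*q) (B(S, q) = (S + 2*q)*S + 158*q = S*(S + 2*q) + 158*q = 158*q + S*(S + 2*q))
(B((-38 - 53)/(-85 + 107/V(10, 8)), 207) - 17874)*(-32722 - 43452) = ((((-38 - 53)/(-85 + 107/10))**2 + 158*207 + 2*((-38 - 53)/(-85 + 107/10))*207) - 17874)*(-32722 - 43452) = (((-91/(-85 + 107*(1/10)))**2 + 32706 + 2*(-91/(-85 + 107*(1/10)))*207) - 17874)*(-76174) = (((-91/(-85 + 107/10))**2 + 32706 + 2*(-91/(-85 + 107/10))*207) - 17874)*(-76174) = (((-91/(-743/10))**2 + 32706 + 2*(-91/(-743/10))*207) - 17874)*(-76174) = (((-91*(-10/743))**2 + 32706 + 2*(-91*(-10/743))*207) - 17874)*(-76174) = (((910/743)**2 + 32706 + 2*(910/743)*207) - 17874)*(-76174) = ((828100/552049 + 32706 + 376740/743) - 17874)*(-76174) = (18336060514/552049 - 17874)*(-76174) = (8468736688/552049)*(-76174) = -645097548471712/552049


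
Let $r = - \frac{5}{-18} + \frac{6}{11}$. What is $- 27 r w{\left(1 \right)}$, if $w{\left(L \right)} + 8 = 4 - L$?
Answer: $\frac{2445}{22} \approx 111.14$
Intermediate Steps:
$w{\left(L \right)} = -4 - L$ ($w{\left(L \right)} = -8 - \left(-4 + L\right) = -4 - L$)
$r = \frac{163}{198}$ ($r = \left(-5\right) \left(- \frac{1}{18}\right) + 6 \cdot \frac{1}{11} = \frac{5}{18} + \frac{6}{11} = \frac{163}{198} \approx 0.82323$)
$- 27 r w{\left(1 \right)} = \left(-27\right) \frac{163}{198} \left(-4 - 1\right) = - \frac{489 \left(-4 - 1\right)}{22} = \left(- \frac{489}{22}\right) \left(-5\right) = \frac{2445}{22}$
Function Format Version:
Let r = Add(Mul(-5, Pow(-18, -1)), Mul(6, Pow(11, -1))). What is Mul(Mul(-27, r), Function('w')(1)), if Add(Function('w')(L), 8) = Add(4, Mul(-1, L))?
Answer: Rational(2445, 22) ≈ 111.14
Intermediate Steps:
Function('w')(L) = Add(-4, Mul(-1, L)) (Function('w')(L) = Add(-8, Add(4, Mul(-1, L))) = Add(-4, Mul(-1, L)))
r = Rational(163, 198) (r = Add(Mul(-5, Rational(-1, 18)), Mul(6, Rational(1, 11))) = Add(Rational(5, 18), Rational(6, 11)) = Rational(163, 198) ≈ 0.82323)
Mul(Mul(-27, r), Function('w')(1)) = Mul(Mul(-27, Rational(163, 198)), Add(-4, Mul(-1, 1))) = Mul(Rational(-489, 22), Add(-4, -1)) = Mul(Rational(-489, 22), -5) = Rational(2445, 22)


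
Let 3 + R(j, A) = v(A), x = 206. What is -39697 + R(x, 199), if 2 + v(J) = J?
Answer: -39503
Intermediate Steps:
v(J) = -2 + J
R(j, A) = -5 + A (R(j, A) = -3 + (-2 + A) = -5 + A)
-39697 + R(x, 199) = -39697 + (-5 + 199) = -39697 + 194 = -39503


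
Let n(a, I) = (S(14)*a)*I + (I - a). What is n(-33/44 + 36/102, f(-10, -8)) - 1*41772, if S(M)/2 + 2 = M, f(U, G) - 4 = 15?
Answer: -2851489/68 ≈ -41934.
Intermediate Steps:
f(U, G) = 19 (f(U, G) = 4 + 15 = 19)
S(M) = -4 + 2*M
n(a, I) = I - a + 24*I*a (n(a, I) = ((-4 + 2*14)*a)*I + (I - a) = ((-4 + 28)*a)*I + (I - a) = (24*a)*I + (I - a) = 24*I*a + (I - a) = I - a + 24*I*a)
n(-33/44 + 36/102, f(-10, -8)) - 1*41772 = (19 - (-33/44 + 36/102) + 24*19*(-33/44 + 36/102)) - 1*41772 = (19 - (-33*1/44 + 36*(1/102)) + 24*19*(-33*1/44 + 36*(1/102))) - 41772 = (19 - (-3/4 + 6/17) + 24*19*(-3/4 + 6/17)) - 41772 = (19 - 1*(-27/68) + 24*19*(-27/68)) - 41772 = (19 + 27/68 - 3078/17) - 41772 = -10993/68 - 41772 = -2851489/68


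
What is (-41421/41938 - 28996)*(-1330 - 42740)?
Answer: 2061248258955/1613 ≈ 1.2779e+9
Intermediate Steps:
(-41421/41938 - 28996)*(-1330 - 42740) = (-41421*1/41938 - 28996)*(-44070) = (-41421/41938 - 28996)*(-44070) = -1216075669/41938*(-44070) = 2061248258955/1613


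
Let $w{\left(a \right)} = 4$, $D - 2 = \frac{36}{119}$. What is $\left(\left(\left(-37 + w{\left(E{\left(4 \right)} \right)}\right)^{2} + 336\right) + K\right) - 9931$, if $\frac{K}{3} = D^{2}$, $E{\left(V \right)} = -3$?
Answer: $- \frac{120228238}{14161} \approx -8490.1$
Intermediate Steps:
$D = \frac{274}{119}$ ($D = 2 + \frac{36}{119} = \frac{274}{119} \approx 2.3025$)
$K = \frac{225228}{14161}$ ($K = 3 \left(\frac{274}{119}\right)^{2} = 3 \cdot \frac{75076}{14161} = \frac{225228}{14161} \approx 15.905$)
$\left(\left(\left(-37 + w{\left(E{\left(4 \right)} \right)}\right)^{2} + 336\right) + K\right) - 9931 = \left(\left(\left(-37 + 4\right)^{2} + 336\right) + \frac{225228}{14161}\right) - 9931 = \left(\left(\left(-33\right)^{2} + 336\right) + \frac{225228}{14161}\right) - 9931 = \left(\left(1089 + 336\right) + \frac{225228}{14161}\right) - 9931 = \left(1425 + \frac{225228}{14161}\right) - 9931 = \frac{20404653}{14161} - 9931 = - \frac{120228238}{14161}$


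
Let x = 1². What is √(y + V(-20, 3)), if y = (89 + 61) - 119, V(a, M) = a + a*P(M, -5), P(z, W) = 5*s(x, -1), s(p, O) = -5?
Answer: √511 ≈ 22.605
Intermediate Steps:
x = 1
P(z, W) = -25 (P(z, W) = 5*(-5) = -25)
V(a, M) = -24*a (V(a, M) = a + a*(-25) = a - 25*a = -24*a)
y = 31 (y = 150 - 119 = 31)
√(y + V(-20, 3)) = √(31 - 24*(-20)) = √(31 + 480) = √511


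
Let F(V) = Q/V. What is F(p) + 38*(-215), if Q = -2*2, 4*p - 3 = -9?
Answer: -24502/3 ≈ -8167.3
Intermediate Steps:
p = -3/2 (p = ¾ + (¼)*(-9) = ¾ - 9/4 = -3/2 ≈ -1.5000)
Q = -4
F(V) = -4/V
F(p) + 38*(-215) = -4/(-3/2) + 38*(-215) = -4*(-⅔) - 8170 = 8/3 - 8170 = -24502/3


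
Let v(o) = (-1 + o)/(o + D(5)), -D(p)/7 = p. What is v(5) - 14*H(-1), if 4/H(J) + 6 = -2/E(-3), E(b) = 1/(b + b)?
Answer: -142/15 ≈ -9.4667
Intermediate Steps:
E(b) = 1/(2*b)
D(p) = -7*p
H(J) = ⅔ (H(J) = 4/(-6 - 2/((½)/(-3))) = 4/(-6 - 2/((½)*(-⅓))) = 4/(-6 - 2/(-⅙)) = 4/(-6 - 2*(-6)) = 4/(-6 + 12) = 4/6 = 4*(⅙) = ⅔)
v(o) = (-1 + o)/(-35 + o) (v(o) = (-1 + o)/(o - 7*5) = (-1 + o)/(o - 35) = (-1 + o)/(-35 + o))
v(5) - 14*H(-1) = (-1 + 5)/(-35 + 5) - 14*⅔ = 4/(-30) - 28/3 = -1/30*4 - 28/3 = -2/15 - 28/3 = -142/15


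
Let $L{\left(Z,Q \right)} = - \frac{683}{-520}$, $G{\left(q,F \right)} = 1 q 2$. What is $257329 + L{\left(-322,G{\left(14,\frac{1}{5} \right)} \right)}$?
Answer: $\frac{133811763}{520} \approx 2.5733 \cdot 10^{5}$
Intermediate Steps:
$G{\left(q,F \right)} = 2 q$ ($G{\left(q,F \right)} = q 2 = 2 q$)
$L{\left(Z,Q \right)} = \frac{683}{520}$ ($L{\left(Z,Q \right)} = \left(-683\right) \left(- \frac{1}{520}\right) = \frac{683}{520}$)
$257329 + L{\left(-322,G{\left(14,\frac{1}{5} \right)} \right)} = 257329 + \frac{683}{520} = \frac{133811763}{520}$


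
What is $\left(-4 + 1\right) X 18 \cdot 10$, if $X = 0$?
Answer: $0$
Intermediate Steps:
$\left(-4 + 1\right) X 18 \cdot 10 = \left(-4 + 1\right) 0 \cdot 18 \cdot 10 = \left(-3\right) 0 \cdot 18 \cdot 10 = 0 \cdot 18 \cdot 10 = 0 \cdot 10 = 0$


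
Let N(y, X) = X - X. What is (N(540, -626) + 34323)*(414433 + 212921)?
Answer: 21532671342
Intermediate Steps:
N(y, X) = 0
(N(540, -626) + 34323)*(414433 + 212921) = (0 + 34323)*(414433 + 212921) = 34323*627354 = 21532671342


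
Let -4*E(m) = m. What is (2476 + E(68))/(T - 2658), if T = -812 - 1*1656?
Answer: -2459/5126 ≈ -0.47971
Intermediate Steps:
T = -2468 (T = -812 - 1656 = -2468)
E(m) = -m/4
(2476 + E(68))/(T - 2658) = (2476 - 1/4*68)/(-2468 - 2658) = (2476 - 17)/(-5126) = 2459*(-1/5126) = -2459/5126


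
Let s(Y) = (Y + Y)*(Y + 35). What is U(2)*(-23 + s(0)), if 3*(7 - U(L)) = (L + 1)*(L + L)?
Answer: -69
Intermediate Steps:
s(Y) = 2*Y*(35 + Y) (s(Y) = (2*Y)*(35 + Y) = 2*Y*(35 + Y))
U(L) = 7 - 2*L*(1 + L)/3 (U(L) = 7 - (L + 1)*(L + L)/3 = 7 - (1 + L)*2*L/3 = 7 - 2*L*(1 + L)/3)
U(2)*(-23 + s(0)) = (7 - ⅔*2 - ⅔*2²)*(-23 + 2*0*(35 + 0)) = (7 - 4/3 - ⅔*4)*(-23 + 2*0*35) = (7 - 4/3 - 8/3)*(-23 + 0) = 3*(-23) = -69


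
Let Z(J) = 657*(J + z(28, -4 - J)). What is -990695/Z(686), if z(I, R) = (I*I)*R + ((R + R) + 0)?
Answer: 990695/355866678 ≈ 0.0027839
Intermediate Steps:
z(I, R) = 2*R + R*I**2 (z(I, R) = I**2*R + (2*R + 0) = R*I**2 + 2*R = 2*R + R*I**2)
Z(J) = -2065608 - 515745*J (Z(J) = 657*(J + (-4 - J)*(2 + 28**2)) = 657*(J + (-4 - J)*(2 + 784)) = 657*(J + (-4 - J)*786) = 657*(J + (-3144 - 786*J)) = 657*(-3144 - 785*J) = -2065608 - 515745*J)
-990695/Z(686) = -990695/(-2065608 - 515745*686) = -990695/(-2065608 - 353801070) = -990695/(-355866678) = -990695*(-1/355866678) = 990695/355866678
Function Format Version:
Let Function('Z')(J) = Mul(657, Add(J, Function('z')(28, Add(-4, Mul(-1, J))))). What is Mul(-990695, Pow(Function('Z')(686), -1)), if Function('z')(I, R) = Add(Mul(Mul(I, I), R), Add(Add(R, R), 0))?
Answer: Rational(990695, 355866678) ≈ 0.0027839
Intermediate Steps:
Function('z')(I, R) = Add(Mul(2, R), Mul(R, Pow(I, 2))) (Function('z')(I, R) = Add(Mul(Pow(I, 2), R), Add(Mul(2, R), 0)) = Add(Mul(R, Pow(I, 2)), Mul(2, R)) = Add(Mul(2, R), Mul(R, Pow(I, 2))))
Function('Z')(J) = Add(-2065608, Mul(-515745, J)) (Function('Z')(J) = Mul(657, Add(J, Mul(Add(-4, Mul(-1, J)), Add(2, Pow(28, 2))))) = Mul(657, Add(J, Mul(Add(-4, Mul(-1, J)), Add(2, 784)))) = Mul(657, Add(J, Mul(Add(-4, Mul(-1, J)), 786))) = Mul(657, Add(J, Add(-3144, Mul(-786, J)))) = Mul(657, Add(-3144, Mul(-785, J))) = Add(-2065608, Mul(-515745, J)))
Mul(-990695, Pow(Function('Z')(686), -1)) = Mul(-990695, Pow(Add(-2065608, Mul(-515745, 686)), -1)) = Mul(-990695, Pow(Add(-2065608, -353801070), -1)) = Mul(-990695, Pow(-355866678, -1)) = Mul(-990695, Rational(-1, 355866678)) = Rational(990695, 355866678)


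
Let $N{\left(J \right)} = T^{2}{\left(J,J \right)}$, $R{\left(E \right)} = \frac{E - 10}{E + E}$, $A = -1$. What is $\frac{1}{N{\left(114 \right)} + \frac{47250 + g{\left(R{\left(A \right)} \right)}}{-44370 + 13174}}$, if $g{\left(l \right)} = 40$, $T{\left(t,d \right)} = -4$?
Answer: $\frac{15598}{225923} \approx 0.069041$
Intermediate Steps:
$R{\left(E \right)} = \frac{-10 + E}{2 E}$
$N{\left(J \right)} = 16$ ($N{\left(J \right)} = \left(-4\right)^{2} = 16$)
$\frac{1}{N{\left(114 \right)} + \frac{47250 + g{\left(R{\left(A \right)} \right)}}{-44370 + 13174}} = \frac{1}{16 + \frac{47250 + 40}{-44370 + 13174}} = \frac{1}{16 + \frac{47290}{-31196}} = \frac{1}{16 + 47290 \left(- \frac{1}{31196}\right)} = \frac{1}{16 - \frac{23645}{15598}} = \frac{1}{\frac{225923}{15598}} = \frac{15598}{225923}$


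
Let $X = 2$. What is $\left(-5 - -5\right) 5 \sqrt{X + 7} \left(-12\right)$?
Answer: $0$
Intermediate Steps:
$\left(-5 - -5\right) 5 \sqrt{X + 7} \left(-12\right) = \left(-5 - -5\right) 5 \sqrt{2 + 7} \left(-12\right) = \left(-5 + 5\right) 5 \sqrt{9} \left(-12\right) = 0 \cdot 5 \cdot 3 \left(-12\right) = 0 \cdot 3 \left(-12\right) = 0 \left(-12\right) = 0$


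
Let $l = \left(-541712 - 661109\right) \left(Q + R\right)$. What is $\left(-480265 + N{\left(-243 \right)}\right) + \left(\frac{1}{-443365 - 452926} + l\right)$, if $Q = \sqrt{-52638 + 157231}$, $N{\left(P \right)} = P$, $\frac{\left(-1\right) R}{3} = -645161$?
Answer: $- \frac{2086601369596408842}{896291} - 1202821 \sqrt{104593} \approx -2.3284 \cdot 10^{12}$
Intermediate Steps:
$R = 1935483$ ($R = \left(-3\right) \left(-645161\right) = 1935483$)
$Q = \sqrt{104593} \approx 323.41$
$l = -2328039597543 - 1202821 \sqrt{104593}$ ($l = \left(-541712 - 661109\right) \left(\sqrt{104593} + 1935483\right) = - 1202821 \left(1935483 + \sqrt{104593}\right) = -2328039597543 - 1202821 \sqrt{104593} \approx -2.3284 \cdot 10^{12}$)
$\left(-480265 + N{\left(-243 \right)}\right) + \left(\frac{1}{-443365 - 452926} + l\right) = \left(-480265 - 243\right) - \left(2328039597543 - \frac{1}{-443365 - 452926} + 1202821 \sqrt{104593}\right) = -480508 - \left(2328039597543 + \frac{1}{896291} + 1202821 \sqrt{104593}\right) = -480508 - \left(\frac{2086600938921413014}{896291} + 1202821 \sqrt{104593}\right) = - \frac{2086601369596408842}{896291} - 1202821 \sqrt{104593}$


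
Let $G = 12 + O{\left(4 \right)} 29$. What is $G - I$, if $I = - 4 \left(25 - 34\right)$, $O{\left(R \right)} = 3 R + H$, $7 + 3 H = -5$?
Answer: $208$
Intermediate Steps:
$H = -4$ ($H = - \frac{7}{3} + \frac{1}{3} \left(-5\right) = - \frac{7}{3} - \frac{5}{3} = -4$)
$O{\left(R \right)} = -4 + 3 R$ ($O{\left(R \right)} = 3 R - 4 = -4 + 3 R$)
$G = 244$ ($G = 12 + \left(-4 + 3 \cdot 4\right) 29 = 12 + \left(-4 + 12\right) 29 = 12 + 8 \cdot 29 = 12 + 232 = 244$)
$I = 36$ ($I = \left(-4\right) \left(-9\right) = 36$)
$G - I = 244 - 36 = 208$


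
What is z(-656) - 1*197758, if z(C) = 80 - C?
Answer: -197022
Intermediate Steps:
z(-656) - 1*197758 = (80 - 1*(-656)) - 1*197758 = (80 + 656) - 197758 = 736 - 197758 = -197022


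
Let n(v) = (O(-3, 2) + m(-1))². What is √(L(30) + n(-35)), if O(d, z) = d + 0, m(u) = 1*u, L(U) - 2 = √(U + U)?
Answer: √(18 + 2*√15) ≈ 5.0741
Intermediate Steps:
L(U) = 2 + √2*√U (L(U) = 2 + √(U + U) = 2 + √(2*U) = 2 + √2*√U)
m(u) = u
O(d, z) = d
n(v) = 16 (n(v) = (-3 - 1)² = (-4)² = 16)
√(L(30) + n(-35)) = √((2 + √2*√30) + 16) = √((2 + 2*√15) + 16) = √(18 + 2*√15)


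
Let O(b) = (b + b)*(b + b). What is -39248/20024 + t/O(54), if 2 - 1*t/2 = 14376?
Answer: -32294957/7298748 ≈ -4.4247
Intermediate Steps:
O(b) = 4*b**2 (O(b) = (2*b)*(2*b) = 4*b**2)
t = -28748 (t = 4 - 2*14376 = 4 - 28752 = -28748)
-39248/20024 + t/O(54) = -39248/20024 - 28748/(4*54**2) = -39248*1/20024 - 28748/(4*2916) = -4906/2503 - 28748/11664 = -4906/2503 - 28748*1/11664 = -4906/2503 - 7187/2916 = -32294957/7298748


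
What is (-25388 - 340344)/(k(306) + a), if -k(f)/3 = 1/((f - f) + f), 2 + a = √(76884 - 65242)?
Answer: -7647456120/121081343 - 3805075728*√11642/121081343 ≈ -3453.9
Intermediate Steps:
a = -2 + √11642 (a = -2 + √(76884 - 65242) = -2 + √11642 ≈ 105.90)
k(f) = -3/f (k(f) = -3/((f - f) + f) = -3/(0 + f) = -3/f)
(-25388 - 340344)/(k(306) + a) = (-25388 - 340344)/(-3/306 + (-2 + √11642)) = -365732/(-3*1/306 + (-2 + √11642)) = -365732/(-1/102 + (-2 + √11642)) = -365732/(-205/102 + √11642)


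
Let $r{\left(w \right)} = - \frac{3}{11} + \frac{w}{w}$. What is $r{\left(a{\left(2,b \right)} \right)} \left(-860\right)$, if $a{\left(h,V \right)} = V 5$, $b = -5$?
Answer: $- \frac{6880}{11} \approx -625.45$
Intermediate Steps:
$a{\left(h,V \right)} = 5 V$
$r{\left(w \right)} = \frac{8}{11}$ ($r{\left(w \right)} = \left(-3\right) \frac{1}{11} + 1 = - \frac{3}{11} + 1 = \frac{8}{11}$)
$r{\left(a{\left(2,b \right)} \right)} \left(-860\right) = \frac{8}{11} \left(-860\right) = - \frac{6880}{11}$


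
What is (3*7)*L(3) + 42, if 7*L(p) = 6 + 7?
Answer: 81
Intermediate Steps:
L(p) = 13/7 (L(p) = (6 + 7)/7 = (⅐)*13 = 13/7)
(3*7)*L(3) + 42 = (3*7)*(13/7) + 42 = 21*(13/7) + 42 = 39 + 42 = 81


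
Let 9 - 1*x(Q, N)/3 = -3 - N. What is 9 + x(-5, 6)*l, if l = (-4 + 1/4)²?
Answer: 6147/8 ≈ 768.38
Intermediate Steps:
x(Q, N) = 36 + 3*N (x(Q, N) = 27 - 3*(-3 - N) = 27 + (9 + 3*N) = 36 + 3*N)
l = 225/16 (l = (-4 + ¼)² = (-15/4)² = 225/16 ≈ 14.063)
9 + x(-5, 6)*l = 9 + (36 + 3*6)*(225/16) = 9 + (36 + 18)*(225/16) = 9 + 54*(225/16) = 9 + 6075/8 = 6147/8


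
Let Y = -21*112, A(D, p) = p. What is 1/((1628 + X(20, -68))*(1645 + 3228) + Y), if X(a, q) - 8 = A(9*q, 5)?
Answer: 1/7994241 ≈ 1.2509e-7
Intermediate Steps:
X(a, q) = 13 (X(a, q) = 8 + 5 = 13)
Y = -2352
1/((1628 + X(20, -68))*(1645 + 3228) + Y) = 1/((1628 + 13)*(1645 + 3228) - 2352) = 1/(1641*4873 - 2352) = 1/(7996593 - 2352) = 1/7994241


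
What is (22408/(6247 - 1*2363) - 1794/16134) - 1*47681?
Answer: -124481223490/2611019 ≈ -47675.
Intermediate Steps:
(22408/(6247 - 1*2363) - 1794/16134) - 1*47681 = (22408/(6247 - 2363) - 1794*1/16134) - 47681 = (22408/3884 - 299/2689) - 47681 = (22408*(1/3884) - 299/2689) - 47681 = (5602/971 - 299/2689) - 47681 = 14773449/2611019 - 47681 = -124481223490/2611019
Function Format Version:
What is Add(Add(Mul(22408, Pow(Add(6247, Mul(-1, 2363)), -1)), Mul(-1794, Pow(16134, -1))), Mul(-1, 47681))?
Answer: Rational(-124481223490, 2611019) ≈ -47675.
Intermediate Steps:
Add(Add(Mul(22408, Pow(Add(6247, Mul(-1, 2363)), -1)), Mul(-1794, Pow(16134, -1))), Mul(-1, 47681)) = Add(Add(Mul(22408, Pow(Add(6247, -2363), -1)), Mul(-1794, Rational(1, 16134))), -47681) = Add(Add(Mul(22408, Pow(3884, -1)), Rational(-299, 2689)), -47681) = Add(Add(Mul(22408, Rational(1, 3884)), Rational(-299, 2689)), -47681) = Add(Add(Rational(5602, 971), Rational(-299, 2689)), -47681) = Add(Rational(14773449, 2611019), -47681) = Rational(-124481223490, 2611019)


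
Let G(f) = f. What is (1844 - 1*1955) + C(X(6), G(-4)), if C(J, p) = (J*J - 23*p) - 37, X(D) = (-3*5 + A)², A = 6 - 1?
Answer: 9944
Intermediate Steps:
A = 5
X(D) = 100 (X(D) = (-3*5 + 5)² = (-15 + 5)² = (-10)² = 100)
C(J, p) = -37 + J² - 23*p (C(J, p) = (J² - 23*p) - 37 = -37 + J² - 23*p)
(1844 - 1*1955) + C(X(6), G(-4)) = (1844 - 1*1955) + (-37 + 100² - 23*(-4)) = (1844 - 1955) + (-37 + 10000 + 92) = -111 + 10055 = 9944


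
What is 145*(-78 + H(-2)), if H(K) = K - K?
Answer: -11310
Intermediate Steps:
H(K) = 0
145*(-78 + H(-2)) = 145*(-78 + 0) = 145*(-78) = -11310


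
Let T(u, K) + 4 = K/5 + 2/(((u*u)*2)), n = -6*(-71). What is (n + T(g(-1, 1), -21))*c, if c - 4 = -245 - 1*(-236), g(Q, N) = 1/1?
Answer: -2094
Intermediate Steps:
g(Q, N) = 1
n = 426
T(u, K) = -4 + u**(-2) + K/5 (T(u, K) = -4 + (K/5 + 2/(((u*u)*2))) = -4 + (K*(1/5) + 2/((u**2*2))) = -4 + (K/5 + 2/((2*u**2))) = -4 + (K/5 + 2*(1/(2*u**2))) = -4 + (K/5 + u**(-2)) = -4 + (u**(-2) + K/5) = -4 + u**(-2) + K/5)
c = -5 (c = 4 + (-245 - 1*(-236)) = 4 + (-245 + 236) = 4 - 9 = -5)
(n + T(g(-1, 1), -21))*c = (426 + (-4 + 1**(-2) + (1/5)*(-21)))*(-5) = (426 + (-4 + 1 - 21/5))*(-5) = (426 - 36/5)*(-5) = (2094/5)*(-5) = -2094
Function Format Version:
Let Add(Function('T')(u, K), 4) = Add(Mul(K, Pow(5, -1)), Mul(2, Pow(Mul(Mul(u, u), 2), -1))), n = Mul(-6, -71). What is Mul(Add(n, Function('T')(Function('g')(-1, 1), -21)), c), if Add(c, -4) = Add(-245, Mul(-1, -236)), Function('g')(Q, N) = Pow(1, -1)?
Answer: -2094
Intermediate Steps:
Function('g')(Q, N) = 1
n = 426
Function('T')(u, K) = Add(-4, Pow(u, -2), Mul(Rational(1, 5), K)) (Function('T')(u, K) = Add(-4, Add(Mul(K, Pow(5, -1)), Mul(2, Pow(Mul(Mul(u, u), 2), -1)))) = Add(-4, Add(Mul(K, Rational(1, 5)), Mul(2, Pow(Mul(Pow(u, 2), 2), -1)))) = Add(-4, Add(Mul(Rational(1, 5), K), Mul(2, Pow(Mul(2, Pow(u, 2)), -1)))) = Add(-4, Add(Mul(Rational(1, 5), K), Mul(2, Mul(Rational(1, 2), Pow(u, -2))))) = Add(-4, Add(Mul(Rational(1, 5), K), Pow(u, -2))) = Add(-4, Add(Pow(u, -2), Mul(Rational(1, 5), K))) = Add(-4, Pow(u, -2), Mul(Rational(1, 5), K)))
c = -5 (c = Add(4, Add(-245, Mul(-1, -236))) = Add(4, Add(-245, 236)) = Add(4, -9) = -5)
Mul(Add(n, Function('T')(Function('g')(-1, 1), -21)), c) = Mul(Add(426, Add(-4, Pow(1, -2), Mul(Rational(1, 5), -21))), -5) = Mul(Add(426, Add(-4, 1, Rational(-21, 5))), -5) = Mul(Add(426, Rational(-36, 5)), -5) = Mul(Rational(2094, 5), -5) = -2094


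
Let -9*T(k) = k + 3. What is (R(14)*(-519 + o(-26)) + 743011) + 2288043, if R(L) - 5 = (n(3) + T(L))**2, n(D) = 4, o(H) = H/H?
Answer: 245118586/81 ≈ 3.0262e+6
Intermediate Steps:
T(k) = -1/3 - k/9 (T(k) = -(k + 3)/9 = -(3 + k)/9 = -1/3 - k/9)
o(H) = 1
R(L) = 5 + (11/3 - L/9)**2 (R(L) = 5 + (4 + (-1/3 - L/9))**2 = 5 + (11/3 - L/9)**2)
(R(14)*(-519 + o(-26)) + 743011) + 2288043 = ((5 + (-33 + 14)**2/81)*(-519 + 1) + 743011) + 2288043 = ((5 + (1/81)*(-19)**2)*(-518) + 743011) + 2288043 = ((5 + (1/81)*361)*(-518) + 743011) + 2288043 = ((5 + 361/81)*(-518) + 743011) + 2288043 = ((766/81)*(-518) + 743011) + 2288043 = (-396788/81 + 743011) + 2288043 = 59787103/81 + 2288043 = 245118586/81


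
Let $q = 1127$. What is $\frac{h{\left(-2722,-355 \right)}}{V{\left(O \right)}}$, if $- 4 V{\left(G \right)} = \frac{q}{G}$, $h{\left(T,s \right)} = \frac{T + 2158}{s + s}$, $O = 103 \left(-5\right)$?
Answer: $\frac{116184}{80017} \approx 1.452$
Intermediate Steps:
$O = -515$
$h{\left(T,s \right)} = \frac{2158 + T}{2 s}$
$V{\left(G \right)} = - \frac{1127}{4 G}$ ($V{\left(G \right)} = - \frac{1127 \frac{1}{G}}{4} = - \frac{1127}{4 G}$)
$\frac{h{\left(-2722,-355 \right)}}{V{\left(O \right)}} = \frac{\frac{1}{2} \frac{1}{-355} \left(2158 - 2722\right)}{\left(- \frac{1127}{4}\right) \frac{1}{-515}} = \frac{\frac{1}{2} \left(- \frac{1}{355}\right) \left(-564\right)}{\left(- \frac{1127}{4}\right) \left(- \frac{1}{515}\right)} = \frac{282}{355 \cdot \frac{1127}{2060}} = \frac{282}{355} \cdot \frac{2060}{1127} = \frac{116184}{80017}$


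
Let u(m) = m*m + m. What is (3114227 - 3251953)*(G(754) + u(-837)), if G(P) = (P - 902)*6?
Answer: -96248988744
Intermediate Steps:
u(m) = m + m² (u(m) = m² + m = m + m²)
G(P) = -5412 + 6*P (G(P) = (-902 + P)*6 = -5412 + 6*P)
(3114227 - 3251953)*(G(754) + u(-837)) = (3114227 - 3251953)*((-5412 + 6*754) - 837*(1 - 837)) = -137726*((-5412 + 4524) - 837*(-836)) = -137726*(-888 + 699732) = -137726*698844 = -96248988744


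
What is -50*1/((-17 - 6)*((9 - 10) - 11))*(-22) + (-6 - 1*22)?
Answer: -1657/69 ≈ -24.014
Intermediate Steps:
-50*1/((-17 - 6)*((9 - 10) - 11))*(-22) + (-6 - 1*22) = -50*(-1/(23*(-1 - 11)))*(-22) + (-6 - 22) = -50/((-12*(-23)))*(-22) - 28 = -50/276*(-22) - 28 = -50*1/276*(-22) - 28 = -25/138*(-22) - 28 = 275/69 - 28 = -1657/69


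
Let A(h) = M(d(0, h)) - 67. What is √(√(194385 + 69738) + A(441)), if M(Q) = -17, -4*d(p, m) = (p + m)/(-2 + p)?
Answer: √(-84 + 3*√29347) ≈ 20.735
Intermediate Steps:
d(p, m) = -(m + p)/(4*(-2 + p)) (d(p, m) = -(p + m)/(4*(-2 + p)) = -(m + p)/(4*(-2 + p)))
A(h) = -84 (A(h) = -17 - 67 = -84)
√(√(194385 + 69738) + A(441)) = √(√(194385 + 69738) - 84) = √(√264123 - 84) = √(3*√29347 - 84) = √(-84 + 3*√29347)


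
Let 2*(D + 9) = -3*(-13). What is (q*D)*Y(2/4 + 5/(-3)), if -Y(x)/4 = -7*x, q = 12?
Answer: -4116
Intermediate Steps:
D = 21/2 (D = -9 + (-3*(-13))/2 = -9 + (½)*39 = -9 + 39/2 = 21/2 ≈ 10.500)
Y(x) = 28*x (Y(x) = -(-28)*x = 28*x)
(q*D)*Y(2/4 + 5/(-3)) = (12*(21/2))*(28*(2/4 + 5/(-3))) = 126*(28*(2*(¼) + 5*(-⅓))) = 126*(28*(½ - 5/3)) = 126*(28*(-7/6)) = 126*(-98/3) = -4116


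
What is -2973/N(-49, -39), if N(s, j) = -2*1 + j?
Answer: 2973/41 ≈ 72.512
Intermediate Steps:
N(s, j) = -2 + j
-2973/N(-49, -39) = -2973/(-2 - 39) = -2973/(-41) = -2973*(-1/41) = 2973/41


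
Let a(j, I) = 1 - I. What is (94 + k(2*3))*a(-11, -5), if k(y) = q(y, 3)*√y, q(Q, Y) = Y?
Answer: 564 + 18*√6 ≈ 608.09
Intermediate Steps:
k(y) = 3*√y
(94 + k(2*3))*a(-11, -5) = (94 + 3*√(2*3))*(1 - 1*(-5)) = (94 + 3*√6)*(1 + 5) = (94 + 3*√6)*6 = 564 + 18*√6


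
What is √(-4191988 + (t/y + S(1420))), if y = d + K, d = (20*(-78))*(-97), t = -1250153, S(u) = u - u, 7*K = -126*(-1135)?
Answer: I*√4946229549481110/34350 ≈ 2047.4*I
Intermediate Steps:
K = 20430 (K = (-126*(-1135))/7 = (⅐)*143010 = 20430)
S(u) = 0
d = 151320 (d = -1560*(-97) = 151320)
y = 171750 (y = 151320 + 20430 = 171750)
√(-4191988 + (t/y + S(1420))) = √(-4191988 + (-1250153/171750 + 0)) = √(-4191988 - 1250153/171750) = √(-719975189153/171750) = I*√4946229549481110/34350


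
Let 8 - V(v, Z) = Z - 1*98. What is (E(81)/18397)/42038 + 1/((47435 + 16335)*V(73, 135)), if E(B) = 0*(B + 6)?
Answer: -1/1849330 ≈ -5.4074e-7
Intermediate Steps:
E(B) = 0 (E(B) = 0*(6 + B) = 0)
V(v, Z) = 106 - Z (V(v, Z) = 8 - (Z - 1*98) = 8 - (Z - 98) = 8 - (-98 + Z) = 8 + (98 - Z) = 106 - Z)
(E(81)/18397)/42038 + 1/((47435 + 16335)*V(73, 135)) = (0/18397)/42038 + 1/((47435 + 16335)*(106 - 1*135)) = (0*(1/18397))*(1/42038) + 1/(63770*(106 - 135)) = 0*(1/42038) + (1/63770)/(-29) = 0 + (1/63770)*(-1/29) = 0 - 1/1849330 = -1/1849330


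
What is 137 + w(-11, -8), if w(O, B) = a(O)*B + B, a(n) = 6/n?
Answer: 1467/11 ≈ 133.36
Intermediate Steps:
w(O, B) = B + 6*B/O (w(O, B) = (6/O)*B + B = 6*B/O + B = B + 6*B/O)
137 + w(-11, -8) = 137 - 8*(6 - 11)/(-11) = 137 - 8*(-1/11)*(-5) = 137 - 40/11 = 1467/11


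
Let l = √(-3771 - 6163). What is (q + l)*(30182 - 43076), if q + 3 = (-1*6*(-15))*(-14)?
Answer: 16285122 - 12894*I*√9934 ≈ 1.6285e+7 - 1.2851e+6*I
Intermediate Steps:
q = -1263 (q = -3 + (-1*6*(-15))*(-14) = -3 - 6*(-15)*(-14) = -3 + 90*(-14) = -3 - 1260 = -1263)
l = I*√9934 (l = √(-9934) = I*√9934 ≈ 99.669*I)
(q + l)*(30182 - 43076) = (-1263 + I*√9934)*(30182 - 43076) = (-1263 + I*√9934)*(-12894) = 16285122 - 12894*I*√9934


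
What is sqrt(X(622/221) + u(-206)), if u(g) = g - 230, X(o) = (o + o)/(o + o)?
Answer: I*sqrt(435) ≈ 20.857*I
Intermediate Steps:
X(o) = 1 (X(o) = (2*o)/((2*o)) = (2*o)*(1/(2*o)) = 1)
u(g) = -230 + g
sqrt(X(622/221) + u(-206)) = sqrt(1 + (-230 - 206)) = sqrt(1 - 436) = sqrt(-435) = I*sqrt(435)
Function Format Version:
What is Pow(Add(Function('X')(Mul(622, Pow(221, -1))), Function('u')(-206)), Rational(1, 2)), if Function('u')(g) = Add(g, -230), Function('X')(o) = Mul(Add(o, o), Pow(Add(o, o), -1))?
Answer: Mul(I, Pow(435, Rational(1, 2))) ≈ Mul(20.857, I)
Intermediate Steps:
Function('X')(o) = 1 (Function('X')(o) = Mul(Mul(2, o), Pow(Mul(2, o), -1)) = Mul(Mul(2, o), Mul(Rational(1, 2), Pow(o, -1))) = 1)
Function('u')(g) = Add(-230, g)
Pow(Add(Function('X')(Mul(622, Pow(221, -1))), Function('u')(-206)), Rational(1, 2)) = Pow(Add(1, Add(-230, -206)), Rational(1, 2)) = Pow(Add(1, -436), Rational(1, 2)) = Pow(-435, Rational(1, 2)) = Mul(I, Pow(435, Rational(1, 2)))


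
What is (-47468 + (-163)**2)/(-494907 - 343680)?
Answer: 20899/838587 ≈ 0.024922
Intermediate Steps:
(-47468 + (-163)**2)/(-494907 - 343680) = (-47468 + 26569)/(-838587) = -20899*(-1/838587) = 20899/838587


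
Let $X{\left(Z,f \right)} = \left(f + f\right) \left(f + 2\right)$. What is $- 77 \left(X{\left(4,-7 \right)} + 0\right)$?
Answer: $-5390$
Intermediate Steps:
$X{\left(Z,f \right)} = 2 f \left(2 + f\right)$
$- 77 \left(X{\left(4,-7 \right)} + 0\right) = - 77 \left(2 \left(-7\right) \left(2 - 7\right) + 0\right) = - 77 \left(2 \left(-7\right) \left(-5\right) + 0\right) = - 77 \left(70 + 0\right) = \left(-77\right) 70 = -5390$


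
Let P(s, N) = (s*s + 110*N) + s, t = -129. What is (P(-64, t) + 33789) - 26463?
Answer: -2832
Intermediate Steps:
P(s, N) = s + s² + 110*N (P(s, N) = (s² + 110*N) + s = s + s² + 110*N)
(P(-64, t) + 33789) - 26463 = ((-64 + (-64)² + 110*(-129)) + 33789) - 26463 = ((-64 + 4096 - 14190) + 33789) - 26463 = (-10158 + 33789) - 26463 = 23631 - 26463 = -2832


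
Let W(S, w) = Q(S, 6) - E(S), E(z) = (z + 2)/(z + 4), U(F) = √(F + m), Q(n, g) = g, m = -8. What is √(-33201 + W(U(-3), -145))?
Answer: √2*√((-66391 - 16598*I*√11)/(4 + I*√11)) ≈ 0.0006742 - 182.2*I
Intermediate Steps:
U(F) = √(-8 + F) (U(F) = √(F - 8) = √(-8 + F))
E(z) = (2 + z)/(4 + z)
W(S, w) = 6 - (2 + S)/(4 + S)
√(-33201 + W(U(-3), -145)) = √(-33201 + (22 + 5*√(-8 - 3))/(4 + √(-8 - 3))) = √(-33201 + (22 + 5*√(-11))/(4 + √(-11))) = √(-33201 + (22 + 5*(I*√11))/(4 + I*√11)) = √(-33201 + (22 + 5*I*√11)/(4 + I*√11))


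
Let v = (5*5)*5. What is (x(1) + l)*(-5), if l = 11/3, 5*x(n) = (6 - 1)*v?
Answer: -1930/3 ≈ -643.33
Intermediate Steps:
v = 125 (v = 25*5 = 125)
x(n) = 125 (x(n) = ((6 - 1)*125)/5 = (5*125)/5 = (⅕)*625 = 125)
l = 11/3 (l = 11*(⅓) = 11/3 ≈ 3.6667)
(x(1) + l)*(-5) = (125 + 11/3)*(-5) = (386/3)*(-5) = -1930/3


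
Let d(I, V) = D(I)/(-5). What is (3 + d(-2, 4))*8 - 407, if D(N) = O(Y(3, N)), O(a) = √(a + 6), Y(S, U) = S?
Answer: -1939/5 ≈ -387.80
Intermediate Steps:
O(a) = √(6 + a)
D(N) = 3 (D(N) = √(6 + 3) = √9 = 3)
d(I, V) = -⅗ (d(I, V) = 3/(-5) = -⅕*3 = -⅗)
(3 + d(-2, 4))*8 - 407 = (3 - ⅗)*8 - 407 = (12/5)*8 - 407 = 96/5 - 407 = -1939/5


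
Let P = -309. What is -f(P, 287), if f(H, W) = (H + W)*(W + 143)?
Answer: 9460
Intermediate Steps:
f(H, W) = (143 + W)*(H + W) (f(H, W) = (H + W)*(143 + W) = (143 + W)*(H + W))
-f(P, 287) = -(287**2 + 143*(-309) + 143*287 - 309*287) = -(82369 - 44187 + 41041 - 88683) = -1*(-9460) = 9460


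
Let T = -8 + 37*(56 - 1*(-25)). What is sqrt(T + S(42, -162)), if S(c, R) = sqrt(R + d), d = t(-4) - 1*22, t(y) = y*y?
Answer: sqrt(2989 + 2*I*sqrt(42)) ≈ 54.672 + 0.1185*I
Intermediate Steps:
t(y) = y**2
T = 2989 (T = -8 + 37*(56 + 25) = -8 + 37*81 = -8 + 2997 = 2989)
d = -6 (d = (-4)**2 - 1*22 = 16 - 22 = -6)
S(c, R) = sqrt(-6 + R) (S(c, R) = sqrt(R - 6) = sqrt(-6 + R))
sqrt(T + S(42, -162)) = sqrt(2989 + sqrt(-6 - 162)) = sqrt(2989 + sqrt(-168)) = sqrt(2989 + 2*I*sqrt(42))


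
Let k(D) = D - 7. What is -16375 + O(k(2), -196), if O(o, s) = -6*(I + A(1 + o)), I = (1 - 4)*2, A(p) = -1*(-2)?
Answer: -16351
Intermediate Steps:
A(p) = 2
k(D) = -7 + D
I = -6 (I = -3*2 = -6)
O(o, s) = 24 (O(o, s) = -6*(-6 + 2) = -6*(-4) = 24)
-16375 + O(k(2), -196) = -16375 + 24 = -16351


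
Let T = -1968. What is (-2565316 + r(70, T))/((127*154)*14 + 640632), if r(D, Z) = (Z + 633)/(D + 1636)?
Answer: -4376430431/1560041464 ≈ -2.8053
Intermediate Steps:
r(D, Z) = (633 + Z)/(1636 + D)
(-2565316 + r(70, T))/((127*154)*14 + 640632) = (-2565316 + (633 - 1968)/(1636 + 70))/((127*154)*14 + 640632) = (-2565316 - 1335/1706)/(19558*14 + 640632) = (-2565316 + (1/1706)*(-1335))/(273812 + 640632) = (-2565316 - 1335/1706)/914444 = -4376430431/1706*1/914444 = -4376430431/1560041464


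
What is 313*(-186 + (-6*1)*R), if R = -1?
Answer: -56340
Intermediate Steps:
313*(-186 + (-6*1)*R) = 313*(-186 - 6*1*(-1)) = 313*(-186 - 6*(-1)) = 313*(-186 + 6) = 313*(-180) = -56340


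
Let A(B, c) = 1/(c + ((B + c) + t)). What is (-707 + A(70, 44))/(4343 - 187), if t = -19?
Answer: -24568/144421 ≈ -0.17011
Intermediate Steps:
A(B, c) = 1/(-19 + B + 2*c) (A(B, c) = 1/(c + ((B + c) - 19)) = 1/(c + (-19 + B + c)) = 1/(-19 + B + 2*c))
(-707 + A(70, 44))/(4343 - 187) = (-707 + 1/(-19 + 70 + 2*44))/(4343 - 187) = (-707 + 1/(-19 + 70 + 88))/4156 = (-707 + 1/139)*(1/4156) = -98272/139*1/4156 = -24568/144421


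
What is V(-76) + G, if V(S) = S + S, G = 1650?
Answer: 1498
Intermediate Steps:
V(S) = 2*S
V(-76) + G = 2*(-76) + 1650 = -152 + 1650 = 1498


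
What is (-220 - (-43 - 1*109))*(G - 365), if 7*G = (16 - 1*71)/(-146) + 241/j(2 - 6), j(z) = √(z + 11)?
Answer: 12681150/511 - 16388*√7/49 ≈ 23931.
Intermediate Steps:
j(z) = √(11 + z)
G = 55/1022 + 241*√7/49 (G = ((16 - 1*71)/(-146) + 241/(√(11 + (2 - 6))))/7 = ((16 - 71)*(-1/146) + 241/(√(11 - 4)))/7 = (-55*(-1/146) + 241/(√7))/7 = (55/146 + 241*(√7/7))/7 = (55/146 + 241*√7/7)/7 = 55/1022 + 241*√7/49 ≈ 13.067)
(-220 - (-43 - 1*109))*(G - 365) = (-220 - (-43 - 1*109))*((55/1022 + 241*√7/49) - 365) = (-220 - (-43 - 109))*(-372975/1022 + 241*√7/49) = (-220 - 1*(-152))*(-372975/1022 + 241*√7/49) = (-220 + 152)*(-372975/1022 + 241*√7/49) = -68*(-372975/1022 + 241*√7/49) = 12681150/511 - 16388*√7/49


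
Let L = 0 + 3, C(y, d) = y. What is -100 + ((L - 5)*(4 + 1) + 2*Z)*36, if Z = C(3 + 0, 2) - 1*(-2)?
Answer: -100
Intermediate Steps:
L = 3
Z = 5 (Z = (3 + 0) - 1*(-2) = 3 + 2 = 5)
-100 + ((L - 5)*(4 + 1) + 2*Z)*36 = -100 + ((3 - 5)*(4 + 1) + 2*5)*36 = -100 + (-2*5 + 10)*36 = -100 + (-10 + 10)*36 = -100 + 0*36 = -100 + 0 = -100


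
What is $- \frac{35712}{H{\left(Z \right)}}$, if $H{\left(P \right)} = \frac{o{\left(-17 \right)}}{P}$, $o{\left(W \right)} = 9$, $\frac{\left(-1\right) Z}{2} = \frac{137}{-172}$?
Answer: $- \frac{271808}{43} \approx -6321.1$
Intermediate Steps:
$Z = \frac{137}{86}$ ($Z = - 2 \frac{137}{-172} = - 2 \cdot 137 \left(- \frac{1}{172}\right) = \left(-2\right) \left(- \frac{137}{172}\right) = \frac{137}{86} \approx 1.593$)
$H{\left(P \right)} = \frac{9}{P}$
$- \frac{35712}{H{\left(Z \right)}} = - \frac{35712}{9 \frac{1}{\frac{137}{86}}} = - \frac{35712}{9 \cdot \frac{86}{137}} = - \frac{35712}{\frac{774}{137}} = \left(-35712\right) \frac{137}{774} = - \frac{271808}{43}$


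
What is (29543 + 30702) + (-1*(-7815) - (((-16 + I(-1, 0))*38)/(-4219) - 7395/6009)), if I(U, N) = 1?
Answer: 575160973545/8450657 ≈ 68061.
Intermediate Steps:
(29543 + 30702) + (-1*(-7815) - (((-16 + I(-1, 0))*38)/(-4219) - 7395/6009)) = (29543 + 30702) + (-1*(-7815) - (((-16 + 1)*38)/(-4219) - 7395/6009)) = 60245 + (7815 - (-15*38*(-1/4219) - 7395*1/6009)) = 60245 + (7815 - (-570*(-1/4219) - 2465/2003)) = 60245 + (7815 - (570/4219 - 2465/2003)) = 60245 + (7815 - 1*(-9258125/8450657)) = 60245 + (7815 + 9258125/8450657) = 60245 + 66051142580/8450657 = 575160973545/8450657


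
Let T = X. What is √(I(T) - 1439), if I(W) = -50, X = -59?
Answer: I*√1489 ≈ 38.588*I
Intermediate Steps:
T = -59
√(I(T) - 1439) = √(-50 - 1439) = √(-1489) = I*√1489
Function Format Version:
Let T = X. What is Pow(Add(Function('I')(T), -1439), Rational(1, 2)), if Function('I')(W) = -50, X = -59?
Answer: Mul(I, Pow(1489, Rational(1, 2))) ≈ Mul(38.588, I)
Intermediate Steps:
T = -59
Pow(Add(Function('I')(T), -1439), Rational(1, 2)) = Pow(Add(-50, -1439), Rational(1, 2)) = Pow(-1489, Rational(1, 2)) = Mul(I, Pow(1489, Rational(1, 2)))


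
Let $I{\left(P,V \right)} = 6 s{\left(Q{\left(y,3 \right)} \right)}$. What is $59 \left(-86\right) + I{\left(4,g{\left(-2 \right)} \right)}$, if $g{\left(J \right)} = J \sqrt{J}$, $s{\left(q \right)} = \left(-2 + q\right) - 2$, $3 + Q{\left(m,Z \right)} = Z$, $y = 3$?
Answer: $-5098$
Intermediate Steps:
$Q{\left(m,Z \right)} = -3 + Z$
$s{\left(q \right)} = -4 + q$ ($s{\left(q \right)} = \left(-2 + q\right) - 2 = -4 + q$)
$g{\left(J \right)} = J^{\frac{3}{2}}$
$I{\left(P,V \right)} = -24$ ($I{\left(P,V \right)} = 6 \left(-4 + \left(-3 + 3\right)\right) = 6 \left(-4 + 0\right) = 6 \left(-4\right) = -24$)
$59 \left(-86\right) + I{\left(4,g{\left(-2 \right)} \right)} = 59 \left(-86\right) - 24 = -5074 - 24 = -5098$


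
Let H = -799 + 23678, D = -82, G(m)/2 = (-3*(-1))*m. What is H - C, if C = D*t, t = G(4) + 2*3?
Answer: 25339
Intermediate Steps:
G(m) = 6*m (G(m) = 2*((-3*(-1))*m) = 2*(3*m) = 6*m)
t = 30 (t = 6*4 + 2*3 = 24 + 6 = 30)
C = -2460 (C = -82*30 = -2460)
H = 22879
H - C = 22879 - 1*(-2460) = 22879 + 2460 = 25339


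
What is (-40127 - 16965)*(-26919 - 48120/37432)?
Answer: 7191309233472/4679 ≈ 1.5369e+9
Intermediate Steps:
(-40127 - 16965)*(-26919 - 48120/37432) = -57092*(-26919 - 48120*1/37432) = -57092*(-26919 - 6015/4679) = -57092*(-125960016/4679) = 7191309233472/4679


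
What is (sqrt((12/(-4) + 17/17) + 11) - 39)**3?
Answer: -46656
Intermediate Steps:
(sqrt((12/(-4) + 17/17) + 11) - 39)**3 = (sqrt((12*(-1/4) + 17*(1/17)) + 11) - 39)**3 = (sqrt((-3 + 1) + 11) - 39)**3 = (sqrt(-2 + 11) - 39)**3 = (sqrt(9) - 39)**3 = (3 - 39)**3 = (-36)**3 = -46656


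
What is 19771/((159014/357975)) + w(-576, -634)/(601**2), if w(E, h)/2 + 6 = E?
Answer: 59451359579103/1335721298 ≈ 44509.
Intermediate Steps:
w(E, h) = -12 + 2*E
19771/((159014/357975)) + w(-576, -634)/(601**2) = 19771/((159014/357975)) + (-12 + 2*(-576))/(601**2) = 19771/((159014*(1/357975))) + (-12 - 1152)/361201 = 19771/(3698/8325) - 1164*1/361201 = 19771*(8325/3698) - 1164/361201 = 164593575/3698 - 1164/361201 = 59451359579103/1335721298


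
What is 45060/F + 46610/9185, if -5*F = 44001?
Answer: -1232926/26943279 ≈ -0.045760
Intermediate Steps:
F = -44001/5 (F = -⅕*44001 = -44001/5 ≈ -8800.2)
45060/F + 46610/9185 = 45060/(-44001/5) + 46610/9185 = 45060*(-5/44001) + 46610*(1/9185) = -75100/14667 + 9322/1837 = -1232926/26943279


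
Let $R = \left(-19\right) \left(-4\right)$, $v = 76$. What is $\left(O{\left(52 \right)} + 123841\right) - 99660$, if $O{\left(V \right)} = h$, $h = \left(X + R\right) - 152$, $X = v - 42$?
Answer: $24139$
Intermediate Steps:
$R = 76$
$X = 34$ ($X = 76 - 42 = 34$)
$h = -42$ ($h = \left(34 + 76\right) - 152 = 110 - 152 = -42$)
$O{\left(V \right)} = -42$
$\left(O{\left(52 \right)} + 123841\right) - 99660 = \left(-42 + 123841\right) - 99660 = 123799 - 99660 = 24139$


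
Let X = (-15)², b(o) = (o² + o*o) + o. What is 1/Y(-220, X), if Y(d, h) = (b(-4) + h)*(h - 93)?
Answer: 1/33396 ≈ 2.9944e-5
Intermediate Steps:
b(o) = o + 2*o² (b(o) = (o² + o²) + o = 2*o² + o = o + 2*o²)
X = 225
Y(d, h) = (-93 + h)*(28 + h) (Y(d, h) = (-4*(1 + 2*(-4)) + h)*(h - 93) = (-4*(1 - 8) + h)*(-93 + h) = (-4*(-7) + h)*(-93 + h) = (28 + h)*(-93 + h) = (-93 + h)*(28 + h))
1/Y(-220, X) = 1/(-2604 + 225² - 65*225) = 1/(-2604 + 50625 - 14625) = 1/33396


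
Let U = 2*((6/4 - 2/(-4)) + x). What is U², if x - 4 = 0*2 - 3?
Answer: 36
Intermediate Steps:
x = 1 (x = 4 + (0*2 - 3) = 4 + (0 - 3) = 4 - 3 = 1)
U = 6 (U = 2*((6/4 - 2/(-4)) + 1) = 2*((6*(¼) - 2*(-¼)) + 1) = 2*((3/2 + ½) + 1) = 2*(2 + 1) = 2*3 = 6)
U² = 6² = 36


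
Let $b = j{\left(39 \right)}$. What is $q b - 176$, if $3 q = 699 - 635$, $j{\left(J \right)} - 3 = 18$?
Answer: $272$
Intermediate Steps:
$j{\left(J \right)} = 21$ ($j{\left(J \right)} = 3 + 18 = 21$)
$q = \frac{64}{3}$ ($q = \frac{699 - 635}{3} = \frac{1}{3} \cdot 64 = \frac{64}{3} \approx 21.333$)
$b = 21$
$q b - 176 = \frac{64}{3} \cdot 21 - 176 = 448 - 176 = 272$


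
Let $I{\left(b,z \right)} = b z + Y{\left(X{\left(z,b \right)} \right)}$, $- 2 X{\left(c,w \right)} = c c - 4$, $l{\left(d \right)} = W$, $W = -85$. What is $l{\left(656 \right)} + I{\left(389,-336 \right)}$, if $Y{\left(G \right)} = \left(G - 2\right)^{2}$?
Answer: $3186245915$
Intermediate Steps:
$l{\left(d \right)} = -85$
$X{\left(c,w \right)} = 2 - \frac{c^{2}}{2}$ ($X{\left(c,w \right)} = - \frac{c c - 4}{2} = - \frac{c^{2} - 4}{2} = - \frac{-4 + c^{2}}{2} = 2 - \frac{c^{2}}{2}$)
$Y{\left(G \right)} = \left(-2 + G\right)^{2}$
$I{\left(b,z \right)} = \frac{z^{4}}{4} + b z$ ($I{\left(b,z \right)} = b z + \left(-2 - \left(-2 + \frac{z^{2}}{2}\right)\right)^{2} = b z + \left(- \frac{z^{2}}{2}\right)^{2} = b z + \frac{z^{4}}{4} = \frac{z^{4}}{4} + b z$)
$l{\left(656 \right)} + I{\left(389,-336 \right)} = -85 - 336 \left(389 + \frac{\left(-336\right)^{3}}{4}\right) = -85 - 336 \left(389 + \frac{1}{4} \left(-37933056\right)\right) = -85 - 336 \left(389 - 9483264\right) = -85 - -3186246000 = -85 + 3186246000 = 3186245915$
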